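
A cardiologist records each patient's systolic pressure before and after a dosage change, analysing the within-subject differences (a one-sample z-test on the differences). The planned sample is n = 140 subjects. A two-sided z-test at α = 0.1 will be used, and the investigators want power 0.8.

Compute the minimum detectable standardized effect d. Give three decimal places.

Required noncentrality: δ = z_{0.05} + z_{0.20} = 1.645 + 0.842 = 2.486.
(The second rejection-region term Φ(−δ − z_{α/2}) is negligible and dropped.)
δ = d·√n ⇒ d = δ/√n = 2.486/√140 = 0.2101.

d ≈ 0.210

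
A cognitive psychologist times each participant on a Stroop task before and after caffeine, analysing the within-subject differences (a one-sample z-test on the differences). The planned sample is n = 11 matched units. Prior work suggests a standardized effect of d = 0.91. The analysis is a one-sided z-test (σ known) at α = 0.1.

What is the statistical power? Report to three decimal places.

Power ≈ 0.959

Noncentrality parameter: λ = d·√n = 0.91 × √11 = 3.0181
One-sided α = 0.1 → critical value z_{0.1} = 1.282.
Power = Φ(λ − 1.282) = Φ(1.737) = 0.9588.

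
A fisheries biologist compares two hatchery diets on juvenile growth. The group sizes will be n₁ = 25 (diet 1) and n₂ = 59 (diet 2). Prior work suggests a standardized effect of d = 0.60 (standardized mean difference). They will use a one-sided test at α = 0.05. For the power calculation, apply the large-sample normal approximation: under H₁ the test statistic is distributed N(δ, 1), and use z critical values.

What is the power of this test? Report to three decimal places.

Noncentrality parameter: δ = d / √(1/n₁ + 1/n₂) = 0.60 / √(1/25 + 1/59) = 2.5142
One-sided α = 0.05 → critical value z_{0.05} = 1.645.
Power = P(Z > 1.645 − δ) = Φ(0.869) = 0.8077.

Power ≈ 0.808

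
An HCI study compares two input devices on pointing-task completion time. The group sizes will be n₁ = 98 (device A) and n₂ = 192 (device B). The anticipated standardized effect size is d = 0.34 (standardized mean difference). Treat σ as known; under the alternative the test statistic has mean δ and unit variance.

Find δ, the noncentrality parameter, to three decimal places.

The noncentrality parameter scales effect size by the design's sample-size factor: δ = d / √(1/n₁ + 1/n₂) = 0.34 / √(1/98 + 1/192) = 2.7387

δ ≈ 2.739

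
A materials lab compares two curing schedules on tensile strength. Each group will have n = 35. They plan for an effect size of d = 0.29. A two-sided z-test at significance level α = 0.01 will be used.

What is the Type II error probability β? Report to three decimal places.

Noncentrality parameter: δ = d·√(n/2) = 0.29 × √(35/2) = 1.2132
Two-sided α = 0.01 → critical value z_{0.005} = 2.576.
Power = Φ(δ − 2.576) + Φ(−δ − 2.576) = Φ(-1.363) + Φ(-3.789) = 0.0865 + 0.0001 = 0.0866.
Type II error: β = 1 − power = 1 − 0.0866 = 0.9134.

β ≈ 0.913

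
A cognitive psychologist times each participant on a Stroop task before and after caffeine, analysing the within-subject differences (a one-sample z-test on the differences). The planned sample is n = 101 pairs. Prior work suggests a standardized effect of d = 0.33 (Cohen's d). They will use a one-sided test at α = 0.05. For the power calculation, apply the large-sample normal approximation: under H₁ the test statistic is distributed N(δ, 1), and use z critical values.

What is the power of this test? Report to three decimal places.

Power ≈ 0.953

Noncentrality parameter: δ = d·√n = 0.33 × √101 = 3.3165
One-sided α = 0.05 → critical value z_{0.05} = 1.645.
Power = P(Z > 1.645 − δ) = Φ(1.672) = 0.9527.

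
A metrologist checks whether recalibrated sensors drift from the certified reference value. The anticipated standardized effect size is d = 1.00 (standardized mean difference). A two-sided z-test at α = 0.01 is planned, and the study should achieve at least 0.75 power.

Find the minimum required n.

Set Φ(δ − 2.576) = 0.75; then δ − 2.576 = Φ⁻¹(0.75) = 0.674, giving δ = 3.250.
(Ignoring the negligible lower-tail rejection probability gives the usual closed-form inversion.)
δ = d·√n ⇒ n = (δ/d)² = (3.250 / 1.00)² = 10.56.
Round up to the next whole unit.

n = 11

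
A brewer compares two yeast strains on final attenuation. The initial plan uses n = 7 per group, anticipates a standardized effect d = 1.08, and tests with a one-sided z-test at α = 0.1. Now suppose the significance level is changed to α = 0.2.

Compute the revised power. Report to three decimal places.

Power ≈ 0.881

δ = d·√(n/2) = 1.08 × √(7/2) = 2.0205 (unchanged). New critical value: z_{0.2} = 0.842.
Revised power = Φ(δ − 0.842) = Φ(1.179) = 0.8808.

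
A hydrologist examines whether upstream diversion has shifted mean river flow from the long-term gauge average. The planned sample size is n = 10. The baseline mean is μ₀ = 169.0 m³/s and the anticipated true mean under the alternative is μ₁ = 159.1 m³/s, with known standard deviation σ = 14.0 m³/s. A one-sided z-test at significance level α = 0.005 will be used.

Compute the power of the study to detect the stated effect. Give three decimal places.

Standardized effect: d = |μ₁ − μ₀| / σ = |159.1 − 169.0| / 14.0 = 0.7071
Noncentrality parameter: δ = d·√n = 0.7071 × √10 = 2.2362
One-sided α = 0.005 → critical value z_{0.005} = 2.576.
Power = Φ(δ − 2.576) = Φ(-0.340) = 0.3671.

Power ≈ 0.367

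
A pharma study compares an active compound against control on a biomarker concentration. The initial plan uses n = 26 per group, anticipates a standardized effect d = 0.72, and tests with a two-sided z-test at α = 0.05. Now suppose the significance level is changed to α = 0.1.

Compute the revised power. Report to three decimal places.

Power ≈ 0.829

δ = d·√(n/2) = 0.72 × √(26/2) = 2.5960 (unchanged). New critical value: z_{0.05} = 1.645.
Revised power = Φ(δ − 1.645) + Φ(−δ − 1.645) = Φ(0.951) + Φ(-4.241) = 0.8292 + 0.0000 = 0.8292.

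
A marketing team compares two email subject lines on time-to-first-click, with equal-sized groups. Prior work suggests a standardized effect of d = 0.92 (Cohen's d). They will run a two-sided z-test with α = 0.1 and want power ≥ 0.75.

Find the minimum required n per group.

For power 0.75 need Φ(δ − z_{0.05}) = 0.75, so δ = z_{0.05} + z_{0.25} = 1.645 + 0.674 = 2.319.
(The Φ(−δ − z_{α/2}) term is vanishingly small for δ > 0 and is dropped in the standard sample-size formula.)
δ = d·√(n/2) ⇒ n = 2(δ/d)² = 2 × (2.319 / 0.92)² = 12.71.
Round up to the next whole unit.

n = 13 per group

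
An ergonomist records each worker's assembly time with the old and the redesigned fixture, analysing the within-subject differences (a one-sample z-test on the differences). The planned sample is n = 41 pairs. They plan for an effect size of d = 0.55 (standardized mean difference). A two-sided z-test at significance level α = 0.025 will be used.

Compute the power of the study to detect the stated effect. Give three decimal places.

Noncentrality parameter: δ = d·√n = 0.55 × √41 = 3.5217
Two-sided α = 0.025 → critical value z_{0.0125} = 2.241.
Power = Φ(δ − 2.241) + Φ(−δ − 2.241) = Φ(1.280) + Φ(-5.763) = 0.8998 + 0.0000 = 0.8998.

Power ≈ 0.900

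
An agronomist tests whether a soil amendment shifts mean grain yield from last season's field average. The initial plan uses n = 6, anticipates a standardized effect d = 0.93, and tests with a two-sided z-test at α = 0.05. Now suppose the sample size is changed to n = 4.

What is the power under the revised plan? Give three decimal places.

With n = 4: δ = d·√n = 0.93 × √4 = 1.8600. Critical value z_{0.025} = 1.960.
Revised power = Φ(δ − 1.960) + Φ(−δ − 1.960) = Φ(-0.100) + Φ(-3.820) = 0.4602 + 0.0001 = 0.4603.

Power ≈ 0.460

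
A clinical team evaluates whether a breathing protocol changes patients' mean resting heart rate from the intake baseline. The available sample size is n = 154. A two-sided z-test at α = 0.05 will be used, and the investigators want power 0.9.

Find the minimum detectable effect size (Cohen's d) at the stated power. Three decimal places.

Need Φ(δ − 1.960) = 0.9, so δ = 1.960 + 1.282 = 3.242.
(Lower-tail contribution to power is negligible for δ > 0.)
δ = d·√n ⇒ d = δ/√n = 3.242/√154 = 0.2612.

d ≈ 0.261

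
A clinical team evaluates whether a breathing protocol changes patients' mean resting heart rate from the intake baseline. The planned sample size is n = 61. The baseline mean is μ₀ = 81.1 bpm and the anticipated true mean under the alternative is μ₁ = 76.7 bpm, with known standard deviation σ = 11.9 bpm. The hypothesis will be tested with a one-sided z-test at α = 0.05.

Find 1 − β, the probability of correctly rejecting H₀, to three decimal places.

Standardized effect: d = |μ₁ − μ₀| / σ = |76.7 − 81.1| / 11.9 = 0.3697
Noncentrality parameter: λ = d·√n = 0.3697 × √61 = 2.8878
Critical value for a one-sided test at α = 0.05: z_α = 1.645.
Power = P(Z > 1.645 − λ) = Φ(1.243) = 0.8931.

Power ≈ 0.893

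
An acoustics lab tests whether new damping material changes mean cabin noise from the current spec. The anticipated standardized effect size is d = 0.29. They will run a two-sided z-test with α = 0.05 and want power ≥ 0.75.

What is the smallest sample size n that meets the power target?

Set Φ(δ − 1.960) = 0.75; then δ − 1.960 = Φ⁻¹(0.75) = 0.674, giving δ = 2.634.
(The Φ(−δ − z_{α/2}) term is vanishingly small for δ > 0 and is dropped in the standard sample-size formula.)
δ = d·√n ⇒ n = (δ/d)² = (2.634 / 0.29)² = 82.52.
Rounding up, n = 83.

n = 83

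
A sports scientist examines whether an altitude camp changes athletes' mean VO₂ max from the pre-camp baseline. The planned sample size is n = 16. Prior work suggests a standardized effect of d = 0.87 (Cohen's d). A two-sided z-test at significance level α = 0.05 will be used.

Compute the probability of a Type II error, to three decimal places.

β ≈ 0.064

Noncentrality parameter: δ = d·√n = 0.87 × √16 = 3.4800
Two-sided α = 0.05 → critical value z_{0.025} = 1.960.
Power = Φ(δ − 1.960) + Φ(−δ − 1.960) = Φ(1.520) + Φ(-5.440) = 0.9357 + 0.0000 = 0.9357.
Type II error: β = 1 − power = 1 − 0.9357 = 0.0643.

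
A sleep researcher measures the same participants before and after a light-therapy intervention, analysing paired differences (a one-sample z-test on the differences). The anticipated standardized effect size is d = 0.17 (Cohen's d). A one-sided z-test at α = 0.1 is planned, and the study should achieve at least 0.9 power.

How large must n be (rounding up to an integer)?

n = 228

For power 0.9 need Φ(δ − z_{0.1}) = 0.9, so δ = z_{0.1} + z_{0.10} = 1.282 + 1.282 = 2.563.
δ = d·√n ⇒ n = (δ/d)² = (2.563 / 0.17)² = 227.32.
Round up to the next whole unit.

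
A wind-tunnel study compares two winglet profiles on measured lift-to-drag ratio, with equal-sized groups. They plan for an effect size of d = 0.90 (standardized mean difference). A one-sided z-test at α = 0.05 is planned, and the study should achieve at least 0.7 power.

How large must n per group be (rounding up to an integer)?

n = 12 per group

For power 0.7 need Φ(δ − z_{0.05}) = 0.7, so δ = z_{0.05} + z_{0.30} = 1.645 + 0.524 = 2.169.
δ = d·√(n/2) ⇒ n = 2(δ/d)² = 2 × (2.169 / 0.90)² = 11.62.
Rounding up, n = 12 per group.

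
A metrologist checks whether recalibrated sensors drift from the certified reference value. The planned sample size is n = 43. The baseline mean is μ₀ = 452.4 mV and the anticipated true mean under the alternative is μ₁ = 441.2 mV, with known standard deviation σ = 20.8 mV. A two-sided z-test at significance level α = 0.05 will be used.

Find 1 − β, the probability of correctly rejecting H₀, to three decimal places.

Standardized effect: d = |μ₁ − μ₀| / σ = |441.2 − 452.4| / 20.8 = 0.5385
Noncentrality parameter: δ = d·√n = 0.5385 × √43 = 3.5309
Critical value for a two-sided test at α = 0.05: z_{α/2} = 1.960.
Power = Φ(δ − 1.960) + Φ(−δ − 1.960) = Φ(1.571) + Φ(-5.491) = 0.9419 + 0.0000 = 0.9419.

Power ≈ 0.942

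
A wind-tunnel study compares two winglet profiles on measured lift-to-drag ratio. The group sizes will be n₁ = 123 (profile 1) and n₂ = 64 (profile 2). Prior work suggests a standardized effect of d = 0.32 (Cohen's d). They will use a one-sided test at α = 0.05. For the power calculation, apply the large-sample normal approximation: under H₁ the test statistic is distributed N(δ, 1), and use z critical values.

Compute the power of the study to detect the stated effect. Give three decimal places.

Power ≈ 0.667

Noncentrality parameter: δ = d / √(1/n₁ + 1/n₂) = 0.32 / √(1/123 + 1/64) = 2.0762
Critical value for a one-sided test at α = 0.05: z_α = 1.645.
Power = Φ(δ − 1.645) = Φ(0.431) = 0.6669.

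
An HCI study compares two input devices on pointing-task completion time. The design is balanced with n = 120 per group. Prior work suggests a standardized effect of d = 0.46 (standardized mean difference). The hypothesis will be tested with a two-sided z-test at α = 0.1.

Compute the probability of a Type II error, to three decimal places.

Noncentrality parameter: δ = d·√(n/2) = 0.46 × √(120/2) = 3.5631
Two-sided α = 0.1 → critical value z_{0.05} = 1.645.
Power = Φ(δ − 1.645) + Φ(−δ − 1.645) = Φ(1.918) + Φ(-5.208) = 0.9725 + 0.0000 = 0.9725.
Type II error: β = 1 − power = 1 − 0.9725 = 0.0275.

β ≈ 0.028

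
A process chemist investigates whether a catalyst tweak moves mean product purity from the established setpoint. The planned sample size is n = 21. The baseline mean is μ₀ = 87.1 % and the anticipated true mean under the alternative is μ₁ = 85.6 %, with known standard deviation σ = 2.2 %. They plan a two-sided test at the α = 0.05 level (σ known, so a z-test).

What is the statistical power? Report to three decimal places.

Standardized effect: d = |μ₁ − μ₀| / σ = |85.6 − 87.1| / 2.2 = 0.6818
Noncentrality parameter: δ = d·√n = 0.6818 × √21 = 3.1245
Critical value for a two-sided test at α = 0.05: z_{α/2} = 1.960.
Power = Φ(δ − 1.960) + Φ(−δ − 1.960) = Φ(1.165) + Φ(-5.084) = 0.8779 + 0.0000 = 0.8779.

Power ≈ 0.878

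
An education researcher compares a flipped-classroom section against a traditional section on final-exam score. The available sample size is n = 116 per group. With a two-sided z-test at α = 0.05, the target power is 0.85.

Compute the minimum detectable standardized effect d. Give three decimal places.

Need Φ(δ − 1.960) = 0.85, so δ = 1.960 + 1.036 = 2.996.
(Lower-tail contribution to power is negligible for δ > 0.)
δ = d·√(n/2) ⇒ d = δ/√(n/2) = 2.996/√(116/2) = 0.3934.

d ≈ 0.393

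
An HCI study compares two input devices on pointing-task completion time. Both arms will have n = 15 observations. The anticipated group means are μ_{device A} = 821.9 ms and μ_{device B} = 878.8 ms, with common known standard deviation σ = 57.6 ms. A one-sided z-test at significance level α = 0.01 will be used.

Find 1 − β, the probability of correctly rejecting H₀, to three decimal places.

Standardized effect: d = |μ_{device A} − μ_{device B}| / σ = |821.9 − 878.8| / 57.6 = 0.9878
Noncentrality parameter: δ = d·√(n/2) = 0.9878 × √(15/2) = 2.7053
Critical value for a one-sided test at α = 0.01: z_α = 2.326.
Power = P(Z > 2.326 − δ) = Φ(0.379) = 0.6476.

Power ≈ 0.648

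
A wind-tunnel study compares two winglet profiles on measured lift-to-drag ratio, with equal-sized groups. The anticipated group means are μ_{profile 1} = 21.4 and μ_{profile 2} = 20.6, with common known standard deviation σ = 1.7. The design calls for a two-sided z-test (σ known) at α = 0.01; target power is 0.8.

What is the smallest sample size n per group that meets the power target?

Standardized effect: d = |μ_{profile 1} − μ_{profile 2}| / σ = |21.4 − 20.6| / 1.7 = 0.4706
Set Φ(δ − 2.576) = 0.8; then δ − 2.576 = Φ⁻¹(0.8) = 0.842, giving δ = 3.417.
(The Φ(−δ − z_{α/2}) term is vanishingly small for δ > 0 and is dropped in the standard sample-size formula.)
δ = d·√(n/2) ⇒ n = 2(δ/d)² = 2 × (3.417 / 0.4706)² = 105.48.
Rounding up, n = 106 per group.

n = 106 per group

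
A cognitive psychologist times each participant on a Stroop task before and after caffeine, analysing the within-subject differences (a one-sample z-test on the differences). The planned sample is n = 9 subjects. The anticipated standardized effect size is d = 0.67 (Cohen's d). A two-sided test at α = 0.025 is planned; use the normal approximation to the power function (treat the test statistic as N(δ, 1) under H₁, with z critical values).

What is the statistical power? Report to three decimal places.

Power ≈ 0.409

Noncentrality parameter: δ = d·√n = 0.67 × √9 = 2.0100
Critical value for a two-sided test at α = 0.025: z_{α/2} = 2.241.
Power = Φ(δ − 2.241) + Φ(−δ − 2.241) = Φ(-0.231) + Φ(-4.251) = 0.4085 + 0.0000 = 0.4085.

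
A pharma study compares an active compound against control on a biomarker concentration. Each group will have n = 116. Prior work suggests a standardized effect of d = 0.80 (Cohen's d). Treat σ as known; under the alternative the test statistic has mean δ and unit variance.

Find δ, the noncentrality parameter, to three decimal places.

δ = d·√(n/2) = 0.80 × √(116/2) = 6.0926

δ ≈ 6.093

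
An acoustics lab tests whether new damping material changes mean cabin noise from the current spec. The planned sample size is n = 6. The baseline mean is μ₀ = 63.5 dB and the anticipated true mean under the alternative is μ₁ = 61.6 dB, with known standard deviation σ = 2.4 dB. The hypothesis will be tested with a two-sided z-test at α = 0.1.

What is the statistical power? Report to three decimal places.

Standardized effect: d = |μ₁ − μ₀| / σ = |61.6 − 63.5| / 2.4 = 0.7917
Noncentrality parameter: δ = d·√n = 0.7917 × √6 = 1.9392
Two-sided α = 0.1 → critical value z_{0.05} = 1.645.
Power = Φ(δ − 1.645) + Φ(−δ − 1.645) = Φ(0.294) + Φ(-3.584) = 0.6157 + 0.0002 = 0.6159.

Power ≈ 0.616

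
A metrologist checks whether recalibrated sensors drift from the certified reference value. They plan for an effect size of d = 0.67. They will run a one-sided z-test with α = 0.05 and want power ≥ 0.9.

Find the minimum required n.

Set Φ(δ − 1.645) = 0.9; then δ − 1.645 = Φ⁻¹(0.9) = 1.282, giving δ = 2.926.
δ = d·√n ⇒ n = (δ/d)² = (2.926 / 0.67)² = 19.08.
Rounding up, n = 20.

n = 20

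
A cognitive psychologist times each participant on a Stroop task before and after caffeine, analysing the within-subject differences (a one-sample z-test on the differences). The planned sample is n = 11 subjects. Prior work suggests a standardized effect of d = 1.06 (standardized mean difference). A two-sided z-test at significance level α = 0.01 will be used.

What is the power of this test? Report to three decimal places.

Power ≈ 0.826

Noncentrality parameter: δ = d·√n = 1.06 × √11 = 3.5156
Two-sided α = 0.01 → critical value z_{0.005} = 2.576.
Power = Φ(δ − 2.576) + Φ(−δ − 2.576) = Φ(0.940) + Φ(-6.091) = 0.8263 + 0.0000 = 0.8263.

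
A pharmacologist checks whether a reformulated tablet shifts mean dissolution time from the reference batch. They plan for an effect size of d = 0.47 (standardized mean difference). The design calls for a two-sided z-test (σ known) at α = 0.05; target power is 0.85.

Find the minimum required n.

Set Φ(δ − 1.960) = 0.85; then δ − 1.960 = Φ⁻¹(0.85) = 1.036, giving δ = 2.996.
(For δ > 0 the lower-tail rejection region contributes negligibly to power, so the one-term inversion is standard.)
δ = d·√n ⇒ n = (δ/d)² = (2.996 / 0.47)² = 40.64.
Rounding up, n = 41.

n = 41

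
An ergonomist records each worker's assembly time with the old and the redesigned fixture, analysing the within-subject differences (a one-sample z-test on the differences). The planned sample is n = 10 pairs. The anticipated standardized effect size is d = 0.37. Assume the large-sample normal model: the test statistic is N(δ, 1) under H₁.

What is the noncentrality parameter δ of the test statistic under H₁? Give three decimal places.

δ = d·√n = 0.37 × √10 = 1.1700

δ ≈ 1.170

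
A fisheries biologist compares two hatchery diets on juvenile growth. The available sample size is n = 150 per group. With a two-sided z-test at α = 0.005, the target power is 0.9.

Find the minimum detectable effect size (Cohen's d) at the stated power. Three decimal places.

d ≈ 0.472

Need Φ(δ − 2.807) = 0.9, so δ = 2.807 + 1.282 = 4.089.
(Lower-tail contribution to power is negligible for δ > 0.)
δ = d·√(n/2) ⇒ d = δ/√(n/2) = 4.089/√(150/2) = 0.4721.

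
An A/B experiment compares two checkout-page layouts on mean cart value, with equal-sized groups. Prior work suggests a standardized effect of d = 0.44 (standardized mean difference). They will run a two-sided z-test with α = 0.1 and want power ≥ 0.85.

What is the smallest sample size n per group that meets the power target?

n = 75 per group

Set Φ(δ − 1.645) = 0.85; then δ − 1.645 = Φ⁻¹(0.85) = 1.036, giving δ = 2.681.
(For δ > 0 the lower-tail rejection region contributes negligibly to power, so the one-term inversion is standard.)
δ = d·√(n/2) ⇒ n = 2(δ/d)² = 2 × (2.681 / 0.44)² = 74.27.
Rounding up, n = 75 per group.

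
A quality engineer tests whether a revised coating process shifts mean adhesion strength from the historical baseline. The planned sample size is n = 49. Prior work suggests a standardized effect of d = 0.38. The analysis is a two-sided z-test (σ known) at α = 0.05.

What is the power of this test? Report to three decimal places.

Noncentrality parameter: δ = d·√n = 0.38 × √49 = 2.6600
Critical value for a two-sided test at α = 0.05: z_{α/2} = 1.960.
Power = Φ(δ − 1.960) + Φ(−δ − 1.960) = Φ(0.700) + Φ(-4.620) = 0.7580 + 0.0000 = 0.7580.

Power ≈ 0.758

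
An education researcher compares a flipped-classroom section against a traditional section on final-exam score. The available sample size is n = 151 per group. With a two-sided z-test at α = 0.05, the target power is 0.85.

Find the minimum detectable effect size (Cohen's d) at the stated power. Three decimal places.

d ≈ 0.345

Required noncentrality: δ = z_{0.025} + z_{0.15} = 1.960 + 1.036 = 2.996.
(Lower-tail contribution to power is negligible for δ > 0.)
δ = d·√(n/2) ⇒ d = δ/√(n/2) = 2.996/√(151/2) = 0.3448.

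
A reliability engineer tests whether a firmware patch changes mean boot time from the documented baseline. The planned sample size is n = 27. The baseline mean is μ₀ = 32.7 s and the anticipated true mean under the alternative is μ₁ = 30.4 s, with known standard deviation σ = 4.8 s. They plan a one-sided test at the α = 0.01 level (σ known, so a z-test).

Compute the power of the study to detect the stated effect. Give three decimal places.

Standardized effect: d = |μ₁ − μ₀| / σ = |30.4 − 32.7| / 4.8 = 0.4792
Noncentrality parameter: δ = d·√n = 0.4792 × √27 = 2.4898
One-sided α = 0.01 → critical value z_{0.01} = 2.326.
Power = P(Z > 2.326 − δ) = Φ(0.163) = 0.5649.

Power ≈ 0.565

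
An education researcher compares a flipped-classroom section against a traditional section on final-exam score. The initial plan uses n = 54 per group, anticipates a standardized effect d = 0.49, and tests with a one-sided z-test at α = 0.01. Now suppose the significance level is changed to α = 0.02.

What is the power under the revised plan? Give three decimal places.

δ = d·√(n/2) = 0.49 × √(54/2) = 2.5461 (unchanged). New critical value: z_{0.02} = 2.054.
Revised power = Φ(δ − 2.054) = Φ(0.492) = 0.6888.

Power ≈ 0.689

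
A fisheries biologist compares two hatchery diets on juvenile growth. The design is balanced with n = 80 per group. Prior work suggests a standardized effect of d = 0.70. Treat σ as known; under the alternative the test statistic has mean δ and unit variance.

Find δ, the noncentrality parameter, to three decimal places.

δ = d·√(n/2) = 0.70 × √(80/2) = 4.4272

δ ≈ 4.427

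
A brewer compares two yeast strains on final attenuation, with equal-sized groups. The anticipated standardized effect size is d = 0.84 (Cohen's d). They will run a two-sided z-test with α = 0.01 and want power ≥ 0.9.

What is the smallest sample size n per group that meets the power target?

n = 43 per group

Set Φ(δ − 2.576) = 0.9; then δ − 2.576 = Φ⁻¹(0.9) = 1.282, giving δ = 3.857.
(For δ > 0 the lower-tail rejection region contributes negligibly to power, so the one-term inversion is standard.)
δ = d·√(n/2) ⇒ n = 2(δ/d)² = 2 × (3.857 / 0.84)² = 42.18.
Rounding up, n = 43 per group.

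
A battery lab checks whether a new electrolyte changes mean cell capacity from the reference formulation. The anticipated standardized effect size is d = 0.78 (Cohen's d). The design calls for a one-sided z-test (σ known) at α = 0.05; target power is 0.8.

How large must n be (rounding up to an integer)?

n = 11

For power 0.8 need Φ(δ − z_{0.05}) = 0.8, so δ = z_{0.05} + z_{0.20} = 1.645 + 0.842 = 2.486.
δ = d·√n ⇒ n = (δ/d)² = (2.486 / 0.78)² = 10.16.
Rounding up, n = 11.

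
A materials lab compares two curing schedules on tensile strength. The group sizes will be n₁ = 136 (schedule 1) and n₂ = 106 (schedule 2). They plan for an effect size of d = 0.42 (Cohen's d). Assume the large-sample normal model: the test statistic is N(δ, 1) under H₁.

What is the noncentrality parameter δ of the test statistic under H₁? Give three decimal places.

δ = d / √(1/n₁ + 1/n₂) = 0.42 / √(1/136 + 1/106) = 3.2416

δ ≈ 3.242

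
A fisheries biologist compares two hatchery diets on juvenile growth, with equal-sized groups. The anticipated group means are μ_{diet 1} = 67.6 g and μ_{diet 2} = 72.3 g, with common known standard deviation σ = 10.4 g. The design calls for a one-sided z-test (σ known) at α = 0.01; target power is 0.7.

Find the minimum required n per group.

n = 80 per group

Standardized effect: d = |μ_{diet 1} − μ_{diet 2}| / σ = |67.6 − 72.3| / 10.4 = 0.4519
For power 0.7 need Φ(δ − z_{0.01}) = 0.7, so δ = z_{0.01} + z_{0.30} = 2.326 + 0.524 = 2.851.
δ = d·√(n/2) ⇒ n = 2(δ/d)² = 2 × (2.851 / 0.4519)² = 79.58.
Round up to the next whole unit.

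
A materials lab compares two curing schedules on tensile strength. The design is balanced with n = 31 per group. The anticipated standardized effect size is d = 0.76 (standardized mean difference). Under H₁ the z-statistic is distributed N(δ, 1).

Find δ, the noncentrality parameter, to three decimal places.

δ = d·√(n/2) = 0.76 × √(31/2) = 2.9921

δ ≈ 2.992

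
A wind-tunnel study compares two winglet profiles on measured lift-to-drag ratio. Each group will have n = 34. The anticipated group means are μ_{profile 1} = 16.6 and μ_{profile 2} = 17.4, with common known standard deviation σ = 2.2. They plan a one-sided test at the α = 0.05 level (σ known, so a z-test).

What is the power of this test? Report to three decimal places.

Standardized effect: d = |μ_{profile 1} − μ_{profile 2}| / σ = |16.6 − 17.4| / 2.2 = 0.3636
Noncentrality parameter: δ = d·√(n/2) = 0.3636 × √(34/2) = 1.4993
One-sided α = 0.05 → critical value z_{0.05} = 1.645.
Power = P(Z > 1.645 − δ) = Φ(-0.146) = 0.4421.

Power ≈ 0.442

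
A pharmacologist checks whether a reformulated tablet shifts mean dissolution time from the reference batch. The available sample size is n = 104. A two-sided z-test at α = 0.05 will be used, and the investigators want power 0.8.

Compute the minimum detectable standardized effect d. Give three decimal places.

Required noncentrality: δ = z_{0.025} + z_{0.20} = 1.960 + 0.842 = 2.802.
(The second rejection-region term Φ(−δ − z_{α/2}) is negligible and dropped.)
δ = d·√n ⇒ d = δ/√n = 2.802/√104 = 0.2747.

d ≈ 0.275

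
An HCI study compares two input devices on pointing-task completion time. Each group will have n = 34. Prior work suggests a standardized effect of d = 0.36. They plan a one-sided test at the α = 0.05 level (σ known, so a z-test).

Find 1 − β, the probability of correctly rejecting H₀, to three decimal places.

Noncentrality parameter: δ = d·√(n/2) = 0.36 × √(34/2) = 1.4843
One-sided α = 0.05 → critical value z_{0.05} = 1.645.
Power = P(Z > 1.645 − δ) = Φ(-0.161) = 0.4362.

Power ≈ 0.436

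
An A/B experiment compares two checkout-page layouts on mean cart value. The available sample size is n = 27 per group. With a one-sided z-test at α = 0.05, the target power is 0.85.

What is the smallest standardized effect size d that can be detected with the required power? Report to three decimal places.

Need Φ(δ − 1.645) = 0.85, so δ = 1.645 + 1.036 = 2.681.
δ = d·√(n/2) ⇒ d = δ/√(n/2) = 2.681/√(27/2) = 0.7298.

d ≈ 0.730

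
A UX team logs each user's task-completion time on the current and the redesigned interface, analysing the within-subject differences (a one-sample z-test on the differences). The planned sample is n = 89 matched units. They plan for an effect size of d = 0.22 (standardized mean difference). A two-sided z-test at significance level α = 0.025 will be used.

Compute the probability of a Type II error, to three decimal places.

β ≈ 0.566

Noncentrality parameter: λ = d·√n = 0.22 × √89 = 2.0755
Two-sided α = 0.025 → critical value z_{0.0125} = 2.241.
Power = Φ(λ − 2.241) + Φ(−λ − 2.241) = Φ(-0.166) + Φ(-4.317) = 0.4341 + 0.0000 = 0.4341.
Type II error: β = 1 − power = 1 − 0.4341 = 0.5659.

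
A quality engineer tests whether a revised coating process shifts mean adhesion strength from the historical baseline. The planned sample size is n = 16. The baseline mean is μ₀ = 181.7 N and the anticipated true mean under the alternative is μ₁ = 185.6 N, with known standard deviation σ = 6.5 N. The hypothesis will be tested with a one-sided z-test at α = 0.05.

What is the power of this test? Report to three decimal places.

Standardized effect: d = |μ₁ − μ₀| / σ = |185.6 − 181.7| / 6.5 = 0.6000
Noncentrality parameter: δ = d·√n = 0.6000 × √16 = 2.4000
Critical value for a one-sided test at α = 0.05: z_α = 1.645.
Power = P(Z > 1.645 − δ) = Φ(0.755) = 0.7749.

Power ≈ 0.775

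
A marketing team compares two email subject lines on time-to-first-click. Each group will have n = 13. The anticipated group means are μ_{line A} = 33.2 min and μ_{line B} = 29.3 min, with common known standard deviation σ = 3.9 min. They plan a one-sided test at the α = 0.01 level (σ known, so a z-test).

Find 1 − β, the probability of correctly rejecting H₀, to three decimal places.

Power ≈ 0.588

Standardized effect: d = |μ_{line A} − μ_{line B}| / σ = |33.2 − 29.3| / 3.9 = 1.0000
Noncentrality parameter: δ = d·√(n/2) = 1.0000 × √(13/2) = 2.5495
One-sided α = 0.01 → critical value z_{0.01} = 2.326.
Power = Φ(δ − 2.326) = Φ(0.223) = 0.5883.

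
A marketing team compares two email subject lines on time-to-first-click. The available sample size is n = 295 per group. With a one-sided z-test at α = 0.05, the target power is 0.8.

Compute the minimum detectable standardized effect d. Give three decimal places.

d ≈ 0.205

Need Φ(δ − 1.645) = 0.8, so δ = 1.645 + 0.842 = 2.486.
δ = d·√(n/2) ⇒ d = δ/√(n/2) = 2.486/√(295/2) = 0.2047.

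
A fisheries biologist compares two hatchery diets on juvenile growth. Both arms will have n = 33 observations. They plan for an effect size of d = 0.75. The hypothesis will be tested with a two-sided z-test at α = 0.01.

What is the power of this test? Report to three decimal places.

Power ≈ 0.681

Noncentrality parameter: δ = d·√(n/2) = 0.75 × √(33/2) = 3.0465
Two-sided α = 0.01 → critical value z_{0.005} = 2.576.
Power = Φ(δ − 2.576) + Φ(−δ − 2.576) = Φ(0.471) + Φ(-5.622) = 0.6811 + 0.0000 = 0.6811.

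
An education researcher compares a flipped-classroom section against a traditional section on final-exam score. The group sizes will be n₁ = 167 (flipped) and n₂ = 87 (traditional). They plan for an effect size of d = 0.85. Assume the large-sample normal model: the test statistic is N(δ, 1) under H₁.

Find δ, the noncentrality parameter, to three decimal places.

The noncentrality parameter scales effect size by the design's sample-size factor: δ = d / √(1/n₁ + 1/n₂) = 0.85 / √(1/167 + 1/87) = 6.4287

δ ≈ 6.429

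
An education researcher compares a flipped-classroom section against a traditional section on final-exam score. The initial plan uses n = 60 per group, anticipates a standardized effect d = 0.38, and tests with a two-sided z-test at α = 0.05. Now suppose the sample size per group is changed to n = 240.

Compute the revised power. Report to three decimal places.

With n = 240 per group: δ = d·√(n/2) = 0.38 × √(240/2) = 4.1627. Critical value z_{0.025} = 1.960.
Revised power = Φ(δ − 1.960) + Φ(−δ − 1.960) = Φ(2.203) + Φ(-6.123) = 0.9862 + 0.0000 = 0.9862.

Power ≈ 0.986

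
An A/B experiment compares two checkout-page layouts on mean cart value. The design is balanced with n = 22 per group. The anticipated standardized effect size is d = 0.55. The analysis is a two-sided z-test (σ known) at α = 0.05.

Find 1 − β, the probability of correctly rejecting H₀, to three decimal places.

Noncentrality parameter: δ = d·√(n/2) = 0.55 × √(22/2) = 1.8241
Two-sided α = 0.05 → critical value z_{0.025} = 1.960.
Power = Φ(δ − 1.960) + Φ(−δ − 1.960) = Φ(-0.136) + Φ(-3.784) = 0.4460 + 0.0001 = 0.4461.

Power ≈ 0.446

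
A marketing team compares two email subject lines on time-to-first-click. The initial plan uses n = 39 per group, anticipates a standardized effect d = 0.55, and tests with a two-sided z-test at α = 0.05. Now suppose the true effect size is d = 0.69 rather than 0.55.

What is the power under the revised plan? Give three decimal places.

With d = 0.69: δ = d·√(n/2) = 0.69 × √(39/2) = 3.0470. Critical value z_{0.025} = 1.960.
Revised power = Φ(δ − 1.960) + Φ(−δ − 1.960) = Φ(1.087) + Φ(-5.007) = 0.8615 + 0.0000 = 0.8615.

Power ≈ 0.861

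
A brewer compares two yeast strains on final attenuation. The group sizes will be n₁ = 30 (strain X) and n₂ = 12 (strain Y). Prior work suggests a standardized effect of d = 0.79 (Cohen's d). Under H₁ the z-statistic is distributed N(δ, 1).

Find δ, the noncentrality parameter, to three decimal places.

δ ≈ 2.313

δ = d / √(1/n₁ + 1/n₂) = 0.79 / √(1/30 + 1/12) = 2.3129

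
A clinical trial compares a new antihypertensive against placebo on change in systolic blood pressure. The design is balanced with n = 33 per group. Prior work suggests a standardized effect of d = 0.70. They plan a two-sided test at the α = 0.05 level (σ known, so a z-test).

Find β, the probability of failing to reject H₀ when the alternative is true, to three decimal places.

Noncentrality parameter: δ = d·√(n/2) = 0.70 × √(33/2) = 2.8434
Two-sided α = 0.05 → critical value z_{0.025} = 1.960.
Power = Φ(δ − 1.960) + Φ(−δ − 1.960) = Φ(0.883) + Φ(-4.803) = 0.8115 + 0.0000 = 0.8115.
Type II error: β = 1 − power = 1 − 0.8115 = 0.1885.

β ≈ 0.188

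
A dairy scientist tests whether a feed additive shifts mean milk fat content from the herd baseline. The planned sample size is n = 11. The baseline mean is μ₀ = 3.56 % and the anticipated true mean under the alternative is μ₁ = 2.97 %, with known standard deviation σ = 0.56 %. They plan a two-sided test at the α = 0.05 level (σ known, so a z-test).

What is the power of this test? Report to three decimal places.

Standardized effect: d = |μ₁ − μ₀| / σ = |2.97 − 3.56| / 0.56 = 1.0536
Noncentrality parameter: δ = d·√n = 1.0536 × √11 = 3.4943
Two-sided α = 0.05 → critical value z_{0.025} = 1.960.
Power = Φ(δ − 1.960) + Φ(−δ − 1.960) = Φ(1.534) + Φ(-5.454) = 0.9375 + 0.0000 = 0.9375.

Power ≈ 0.938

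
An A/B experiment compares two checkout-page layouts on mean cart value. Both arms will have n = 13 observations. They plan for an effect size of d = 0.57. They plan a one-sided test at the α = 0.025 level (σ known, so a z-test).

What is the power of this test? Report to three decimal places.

Noncentrality parameter: δ = d·√(n/2) = 0.57 × √(13/2) = 1.4532
Critical value for a one-sided test at α = 0.025: z_α = 1.960.
Power = P(Z > 1.960 − δ) = Φ(-0.507) = 0.3062.

Power ≈ 0.306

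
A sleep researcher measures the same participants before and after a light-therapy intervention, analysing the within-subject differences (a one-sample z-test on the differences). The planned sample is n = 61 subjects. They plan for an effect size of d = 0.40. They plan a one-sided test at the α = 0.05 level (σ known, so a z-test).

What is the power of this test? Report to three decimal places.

Power ≈ 0.930

Noncentrality parameter: δ = d·√n = 0.40 × √61 = 3.1241
One-sided α = 0.05 → critical value z_{0.05} = 1.645.
Power = P(Z > 1.645 − δ) = Φ(1.479) = 0.9305.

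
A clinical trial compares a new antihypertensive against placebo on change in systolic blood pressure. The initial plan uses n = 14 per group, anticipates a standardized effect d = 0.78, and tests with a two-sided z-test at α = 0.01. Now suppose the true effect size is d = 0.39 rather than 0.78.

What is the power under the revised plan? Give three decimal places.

With d = 0.39: δ = d·√(n/2) = 0.39 × √(14/2) = 1.0318. Critical value z_{0.005} = 2.576.
Revised power = Φ(δ − 2.576) + Φ(−δ − 2.576) = Φ(-1.544) + Φ(-3.608) = 0.0613 + 0.0002 = 0.0615.

Power ≈ 0.061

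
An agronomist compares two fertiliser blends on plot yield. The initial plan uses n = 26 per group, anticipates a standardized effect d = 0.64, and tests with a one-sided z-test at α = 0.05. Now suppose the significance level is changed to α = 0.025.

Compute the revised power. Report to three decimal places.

Power ≈ 0.636

δ = d·√(n/2) = 0.64 × √(26/2) = 2.3076 (unchanged). New critical value: z_{0.025} = 1.960.
Revised power = Φ(δ − 1.960) = Φ(0.348) = 0.6359.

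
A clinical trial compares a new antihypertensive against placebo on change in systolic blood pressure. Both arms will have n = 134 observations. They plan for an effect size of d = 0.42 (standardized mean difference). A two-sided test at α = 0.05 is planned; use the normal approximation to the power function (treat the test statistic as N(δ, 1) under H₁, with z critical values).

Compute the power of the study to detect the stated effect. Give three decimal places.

Power ≈ 0.930

Noncentrality parameter: δ = d·√(n/2) = 0.42 × √(134/2) = 3.4378
Critical value for a two-sided test at α = 0.05: z_{α/2} = 1.960.
Power = Φ(δ − 1.960) + Φ(−δ − 1.960) = Φ(1.478) + Φ(-5.398) = 0.9303 + 0.0000 = 0.9303.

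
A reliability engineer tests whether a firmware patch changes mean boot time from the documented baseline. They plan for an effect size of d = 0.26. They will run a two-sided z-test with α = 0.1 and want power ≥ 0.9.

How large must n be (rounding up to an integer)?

Set Φ(δ − 1.645) = 0.9; then δ − 1.645 = Φ⁻¹(0.9) = 1.282, giving δ = 2.926.
(Ignoring the negligible lower-tail rejection probability gives the usual closed-form inversion.)
δ = d·√n ⇒ n = (δ/d)² = (2.926 / 0.26)² = 126.68.
Round up to the next whole unit.

n = 127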